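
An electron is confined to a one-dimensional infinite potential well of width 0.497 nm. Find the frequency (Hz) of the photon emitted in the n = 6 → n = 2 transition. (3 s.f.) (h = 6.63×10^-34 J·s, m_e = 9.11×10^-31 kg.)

f = 1.18×10^16 Hz

E_1 = h²/(8m_eL²) = 2.442×10^-19 J and ΔE = (6² − 2²)E_1 = 7.814×10^-18 J.
f = ΔE/h = 7.814×10^-18/6.63×10^-34 = 1.18×10^16 Hz.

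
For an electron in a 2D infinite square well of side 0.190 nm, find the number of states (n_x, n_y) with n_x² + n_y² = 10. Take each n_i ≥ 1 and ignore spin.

The level has n_x² + n_y² = 10. The ordered positive-integer solutions are (1, 3), (3, 1).
That gives 2 states.

degeneracy = 2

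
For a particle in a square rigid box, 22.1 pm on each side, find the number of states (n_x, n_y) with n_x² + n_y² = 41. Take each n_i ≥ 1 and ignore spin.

degeneracy = 2

The level has n_x² + n_y² = 41. The ordered positive-integer solutions are (4, 5), (5, 4).
That gives 2 states.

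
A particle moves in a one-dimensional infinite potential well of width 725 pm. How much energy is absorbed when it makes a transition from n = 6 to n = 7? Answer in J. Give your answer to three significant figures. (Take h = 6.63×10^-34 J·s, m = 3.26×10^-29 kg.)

|ΔE| = 4.17×10^-20 J

E_1 = h²/(8mL²) = 3.207×10^-21 J.
|ΔE| = |6² − 7²|·E_1 = 13·3.207×10^-21 J = 4.17×10^-20 J.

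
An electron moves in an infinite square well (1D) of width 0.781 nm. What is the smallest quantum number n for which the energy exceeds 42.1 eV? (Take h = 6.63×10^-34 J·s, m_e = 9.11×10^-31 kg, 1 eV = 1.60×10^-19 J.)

n = 9

E_1 = h²/(8m_eL²) = 9.888×10^-20 J = 0.6180 eV.
Need n² > 42.1/0.6180 = 68.12, i.e. n > 8.253.
The smallest integer satisfying this is n = 9.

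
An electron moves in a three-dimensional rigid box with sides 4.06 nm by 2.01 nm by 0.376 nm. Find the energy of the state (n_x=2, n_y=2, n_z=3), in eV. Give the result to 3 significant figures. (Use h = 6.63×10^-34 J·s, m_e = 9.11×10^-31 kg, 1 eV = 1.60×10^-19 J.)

For a 3D rectangular well E = (h²/8m_e)·Σ n_i²/L_i² = (6.63×10^-34)²/(8·9.11×10^-31) · [2²/(4.06 nm)² + 2²/(2.01 nm)² + 3²/(0.376 nm)²].
Evaluating gives E = 3.914×10^-18 J = 24.5 eV.

E = 24.5 eV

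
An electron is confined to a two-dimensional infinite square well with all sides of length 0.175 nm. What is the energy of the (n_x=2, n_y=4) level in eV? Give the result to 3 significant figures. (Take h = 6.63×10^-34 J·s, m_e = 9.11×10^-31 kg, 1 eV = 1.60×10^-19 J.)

E = 246 eV

For a 2D rectangular well E = (h²/8m_e)·Σ n_i²/L_i² = (6.63×10^-34)²/(8·9.11×10^-31) · [2²/(0.175 nm)² + 4²/(0.175 nm)²].
Evaluating gives E = 3.939×10^-17 J = 246 eV.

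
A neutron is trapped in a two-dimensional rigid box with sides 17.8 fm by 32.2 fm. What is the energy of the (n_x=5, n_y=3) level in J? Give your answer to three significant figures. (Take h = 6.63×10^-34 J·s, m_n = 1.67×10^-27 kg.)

For a 2D rectangular well E = (h²/8m_n)·Σ n_i²/L_i² = (6.63×10^-34)²/(8·1.67×10^-27) · [5²/(17.8 fm)² + 3²/(32.2 fm)²].
Evaluating gives E = 2.88×10^-12 J.

E = 2.88×10^-12 J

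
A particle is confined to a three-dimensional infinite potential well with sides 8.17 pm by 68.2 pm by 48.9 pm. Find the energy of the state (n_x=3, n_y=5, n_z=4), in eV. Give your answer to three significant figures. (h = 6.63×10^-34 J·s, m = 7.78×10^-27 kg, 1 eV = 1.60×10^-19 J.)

For a 3D rectangular well E = (h²/8m)·Σ n_i²/L_i² = (6.63×10^-34)²/(8·7.78×10^-27) · [3²/(8.17 pm)² + 5²/(68.2 pm)² + 4²/(48.9 pm)²].
Evaluating gives E = 1.037×10^-18 J = 6.48 eV.

E = 6.48 eV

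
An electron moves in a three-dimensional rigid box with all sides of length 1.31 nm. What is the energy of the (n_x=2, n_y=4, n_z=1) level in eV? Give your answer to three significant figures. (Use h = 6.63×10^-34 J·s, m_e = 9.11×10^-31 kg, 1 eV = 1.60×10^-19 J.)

For a 3D rectangular well E = (h²/8m_e)·Σ n_i²/L_i² = (6.63×10^-34)²/(8·9.11×10^-31) · [2²/(1.31 nm)² + 4²/(1.31 nm)² + 1²/(1.31 nm)²].
Evaluating gives E = 7.381×10^-19 J = 4.61 eV.

E = 4.61 eV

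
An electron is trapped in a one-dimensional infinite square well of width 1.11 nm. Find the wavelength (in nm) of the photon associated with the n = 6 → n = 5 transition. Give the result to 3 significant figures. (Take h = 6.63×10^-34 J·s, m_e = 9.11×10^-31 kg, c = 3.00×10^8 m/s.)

λ = 369 nm

E_1 = h²/(8m_eL²) = 4.895×10^-20 J, so ΔE = (6² − 5²)E_1 = 5.385×10^-19 J.
λ = hc/ΔE = (6.63×10^-34·3.00×10^8)/5.385×10^-19 = 3.69×10^-7 m = 369 nm.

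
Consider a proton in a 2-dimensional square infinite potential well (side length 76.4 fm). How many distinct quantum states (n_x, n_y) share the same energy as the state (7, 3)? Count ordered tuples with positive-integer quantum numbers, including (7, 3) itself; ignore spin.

degeneracy = 2

The level has n_x² + n_y² = 58. The ordered positive-integer solutions are (3, 7), (7, 3).
That gives 2 states.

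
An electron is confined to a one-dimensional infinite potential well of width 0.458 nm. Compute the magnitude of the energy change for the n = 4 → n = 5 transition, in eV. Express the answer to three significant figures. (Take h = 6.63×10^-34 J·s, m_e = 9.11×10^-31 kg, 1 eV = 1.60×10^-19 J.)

|ΔE| = 16.2 eV

E_1 = h²/(8m_eL²) = 2.875×10^-19 J.
|ΔE| = |4² − 5²|·E_1 = 9·2.875×10^-19 J = 2.588×10^-18 J = 16.2 eV.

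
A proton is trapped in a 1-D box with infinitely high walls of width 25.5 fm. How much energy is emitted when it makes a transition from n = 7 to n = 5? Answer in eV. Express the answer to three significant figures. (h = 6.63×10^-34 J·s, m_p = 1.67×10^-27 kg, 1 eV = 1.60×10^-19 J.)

|ΔE| = 7.59×10^6 eV

E_1 = h²/(8m_pL²) = 5.060×10^-14 J.
|ΔE| = |7² − 5²|·E_1 = 24·5.060×10^-14 J = 1.214×10^-12 J = 7.59×10^6 eV.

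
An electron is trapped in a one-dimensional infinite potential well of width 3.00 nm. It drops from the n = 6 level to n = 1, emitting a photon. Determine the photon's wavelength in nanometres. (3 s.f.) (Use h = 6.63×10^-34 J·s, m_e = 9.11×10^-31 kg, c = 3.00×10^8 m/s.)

λ = 848 nm

E_1 = h²/(8m_eL²) = 6.702×10^-21 J, so ΔE = (6² − 1²)E_1 = 2.346×10^-19 J.
λ = hc/ΔE = (6.63×10^-34·3.00×10^8)/2.346×10^-19 = 8.48×10^-7 m = 848 nm.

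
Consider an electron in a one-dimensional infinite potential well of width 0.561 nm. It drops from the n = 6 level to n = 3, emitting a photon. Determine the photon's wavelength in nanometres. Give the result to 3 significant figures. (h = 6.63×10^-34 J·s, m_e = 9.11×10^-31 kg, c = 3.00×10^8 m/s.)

E_1 = h²/(8m_eL²) = 1.916×10^-19 J, so ΔE = (6² − 3²)E_1 = 5.173×10^-18 J.
λ = hc/ΔE = (6.63×10^-34·3.00×10^8)/5.173×10^-18 = 3.84×10^-8 m = 38.4 nm.

λ = 38.4 nm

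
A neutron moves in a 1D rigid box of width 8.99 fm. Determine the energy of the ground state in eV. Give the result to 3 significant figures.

For an infinite well E_n = n²h²/(8m_nL²), so E_1 = h²/(8m_nL²) = (6.626×10^-34)²/(8·1.675×10^-27·(8.99×10^-15 m)²) = 4.054×10^-13 J.
Converting, E_1 = 4.054×10^-13 J / (1.602×10^-19 J/eV) = 2.53×10^6 eV.

E_1 = 2.53×10^6 eV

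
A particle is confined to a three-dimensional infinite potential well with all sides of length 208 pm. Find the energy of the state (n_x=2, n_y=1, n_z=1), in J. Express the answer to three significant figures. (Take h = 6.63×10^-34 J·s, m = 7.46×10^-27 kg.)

For a 3D rectangular well E = (h²/8m)·Σ n_i²/L_i² = (6.63×10^-34)²/(8·7.46×10^-27) · [2²/(208 pm)² + 1²/(208 pm)² + 1²/(208 pm)²].
Evaluating gives E = 1.02×10^-21 J.

E = 1.02×10^-21 J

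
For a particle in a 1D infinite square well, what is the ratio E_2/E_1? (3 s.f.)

E_n ∝ n², so E_2/E_1 = 2²/1² = 4/1 = 4.00.

4.00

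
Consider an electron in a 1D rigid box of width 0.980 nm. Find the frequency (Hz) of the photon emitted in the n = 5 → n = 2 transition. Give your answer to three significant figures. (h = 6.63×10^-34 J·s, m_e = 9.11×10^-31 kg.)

E_1 = h²/(8m_eL²) = 6.280×10^-20 J and ΔE = (5² − 2²)E_1 = 1.319×10^-18 J.
f = ΔE/h = 1.319×10^-18/6.63×10^-34 = 1.99×10^15 Hz.

f = 1.99×10^15 Hz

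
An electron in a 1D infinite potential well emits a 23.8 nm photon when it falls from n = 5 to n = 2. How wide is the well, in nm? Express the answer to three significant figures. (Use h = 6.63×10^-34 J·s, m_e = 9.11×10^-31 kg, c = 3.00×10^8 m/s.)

L = 0.389 nm

The photon carries ΔE = hc/λ = 6.63×10^-34·3.00×10^8/2.38×10^-8 m = 8.357×10^-18 J.
Since ΔE = (5² − 2²)E_1, E_1 = 3.980×10^-19 J, and L = h/√(8m_eE_1) = 3.89×10^-10 m = 0.389 nm.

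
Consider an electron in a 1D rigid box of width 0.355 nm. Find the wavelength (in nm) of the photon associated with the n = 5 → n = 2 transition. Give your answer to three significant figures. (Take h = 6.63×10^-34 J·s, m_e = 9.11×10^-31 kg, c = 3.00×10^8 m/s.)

E_1 = h²/(8m_eL²) = 4.786×10^-19 J, so ΔE = (5² − 2²)E_1 = 1.005×10^-17 J.
λ = hc/ΔE = (6.63×10^-34·3.00×10^8)/1.005×10^-17 = 1.98×10^-8 m = 19.8 nm.

λ = 19.8 nm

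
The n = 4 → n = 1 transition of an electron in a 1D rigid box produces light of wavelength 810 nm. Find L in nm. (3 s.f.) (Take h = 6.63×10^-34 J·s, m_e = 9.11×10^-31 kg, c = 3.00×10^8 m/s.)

The photon carries ΔE = hc/λ = 6.63×10^-34·3.00×10^8/8.10×10^-7 m = 2.456×10^-19 J.
Since ΔE = (4² − 1²)E_1, E_1 = 1.637×10^-20 J, and L = h/√(8m_eE_1) = 1.92×10^-9 m = 1.92 nm.

L = 1.92 nm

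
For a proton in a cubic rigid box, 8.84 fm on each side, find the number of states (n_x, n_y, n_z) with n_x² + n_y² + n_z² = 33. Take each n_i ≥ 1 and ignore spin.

degeneracy = 6

The level has n_x² + n_y² + n_z² = 33. The ordered positive-integer solutions are (1, 4, 4), (2, 2, 5), (2, 5, 2), (4, 1, 4), (4, 4, 1), (5, 2, 2).
That gives 6 states.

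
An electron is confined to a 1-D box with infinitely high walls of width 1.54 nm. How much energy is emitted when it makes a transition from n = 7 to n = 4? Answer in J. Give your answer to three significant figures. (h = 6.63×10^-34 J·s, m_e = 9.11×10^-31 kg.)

E_1 = h²/(8m_eL²) = 2.543×10^-20 J.
|ΔE| = |7² − 4²|·E_1 = 33·2.543×10^-20 J = 8.39×10^-19 J.

|ΔE| = 8.39×10^-19 J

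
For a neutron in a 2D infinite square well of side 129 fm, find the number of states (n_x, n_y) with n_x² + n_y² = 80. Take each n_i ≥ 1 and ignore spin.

degeneracy = 2

The level has n_x² + n_y² = 80. The ordered positive-integer solutions are (4, 8), (8, 4).
That gives 2 states.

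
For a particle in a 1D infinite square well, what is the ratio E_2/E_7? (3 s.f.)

0.0816

E_n ∝ n², so E_2/E_7 = 2²/7² = 4/49 = 0.0816.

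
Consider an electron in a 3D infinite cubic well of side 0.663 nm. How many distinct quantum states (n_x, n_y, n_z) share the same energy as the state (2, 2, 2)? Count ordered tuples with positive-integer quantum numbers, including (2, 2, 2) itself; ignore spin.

degeneracy = 1

The level has n_x² + n_y² + n_z² = 12. The ordered positive-integer solutions are (2, 2, 2).
That gives 1 state.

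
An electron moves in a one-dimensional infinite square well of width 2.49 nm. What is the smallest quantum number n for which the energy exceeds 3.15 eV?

E_1 = h²/(8m_eL²) = 9.717×10^-21 J = 0.06066 eV.
Need n² > 3.15/0.06066 = 51.93, i.e. n > 7.206.
The smallest integer satisfying this is n = 8.

n = 8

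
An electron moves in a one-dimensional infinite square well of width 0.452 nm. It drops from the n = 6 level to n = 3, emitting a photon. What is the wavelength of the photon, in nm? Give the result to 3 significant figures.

λ = 24.9 nm

E_1 = h²/(8m_eL²) = 2.949×10^-19 J, so ΔE = (6² − 3²)E_1 = 7.962×10^-18 J.
λ = hc/ΔE = (6.626×10^-34·2.998×10^8)/7.962×10^-18 = 2.49×10^-8 m = 24.9 nm.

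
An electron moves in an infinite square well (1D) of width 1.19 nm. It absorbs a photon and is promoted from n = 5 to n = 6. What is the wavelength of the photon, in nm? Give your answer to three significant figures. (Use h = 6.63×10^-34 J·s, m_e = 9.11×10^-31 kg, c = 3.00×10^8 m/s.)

λ = 425 nm

E_1 = h²/(8m_eL²) = 4.259×10^-20 J, so ΔE = (6² − 5²)E_1 = 4.685×10^-19 J.
λ = hc/ΔE = (6.63×10^-34·3.00×10^8)/4.685×10^-19 = 4.25×10^-7 m = 425 nm.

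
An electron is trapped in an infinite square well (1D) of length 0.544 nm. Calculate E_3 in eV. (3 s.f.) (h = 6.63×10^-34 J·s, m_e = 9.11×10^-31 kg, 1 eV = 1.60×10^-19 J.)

For an infinite well E_n = n²h²/(8m_eL²), so E_1 = h²/(8m_eL²) = (6.63×10^-34)²/(8·9.11×10^-31·(5.44×10^-10 m)²) = 2.038×10^-19 J.
Then E_3 = 3²·E_1 = 9·2.038×10^-19 J = 1.834×10^-18 J.
Converting, E_3 = 1.834×10^-18 J / (1.60×10^-19 J/eV) = 11.5 eV.

E_3 = 11.5 eV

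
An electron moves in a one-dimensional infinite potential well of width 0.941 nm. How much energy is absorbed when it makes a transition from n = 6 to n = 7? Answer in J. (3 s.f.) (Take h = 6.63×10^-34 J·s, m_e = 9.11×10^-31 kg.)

|ΔE| = 8.85×10^-19 J

E_1 = h²/(8m_eL²) = 6.811×10^-20 J.
|ΔE| = |6² − 7²|·E_1 = 13·6.811×10^-20 J = 8.85×10^-19 J.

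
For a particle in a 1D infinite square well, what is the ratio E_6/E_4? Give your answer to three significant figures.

E_n ∝ n², so E_6/E_4 = 6²/4² = 36/16 = 2.25.

2.25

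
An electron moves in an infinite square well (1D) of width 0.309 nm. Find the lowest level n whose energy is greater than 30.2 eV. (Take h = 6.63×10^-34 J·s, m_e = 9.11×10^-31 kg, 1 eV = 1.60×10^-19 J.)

n = 3

E_1 = h²/(8m_eL²) = 6.317×10^-19 J = 3.948 eV.
Need n² > 30.2/3.948 = 7.649, i.e. n > 2.766.
The smallest integer satisfying this is n = 3.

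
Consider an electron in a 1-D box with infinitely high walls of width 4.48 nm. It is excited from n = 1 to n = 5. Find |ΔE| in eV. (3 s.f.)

E_1 = h²/(8m_eL²) = 3.002×10^-21 J.
|ΔE| = |1² − 5²|·E_1 = 24·3.002×10^-21 J = 7.205×10^-20 J = 0.450 eV.

|ΔE| = 0.450 eV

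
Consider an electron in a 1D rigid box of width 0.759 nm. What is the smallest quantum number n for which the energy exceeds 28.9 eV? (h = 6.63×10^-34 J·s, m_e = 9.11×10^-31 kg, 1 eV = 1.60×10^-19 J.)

n = 7

E_1 = h²/(8m_eL²) = 1.047×10^-19 J = 0.6544 eV.
Need n² > 28.9/0.6544 = 44.16, i.e. n > 6.645.
The smallest integer satisfying this is n = 7.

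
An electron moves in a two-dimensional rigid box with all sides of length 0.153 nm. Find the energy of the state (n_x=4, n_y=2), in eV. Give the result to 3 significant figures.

E = 321 eV

For a 2D rectangular well E = (h²/8m_e)·Σ n_i²/L_i² = (6.626×10^-34)²/(8·9.109×10^-31) · [4²/(0.153 nm)² + 2²/(0.153 nm)²].
Evaluating gives E = 5.147×10^-17 J = 321 eV.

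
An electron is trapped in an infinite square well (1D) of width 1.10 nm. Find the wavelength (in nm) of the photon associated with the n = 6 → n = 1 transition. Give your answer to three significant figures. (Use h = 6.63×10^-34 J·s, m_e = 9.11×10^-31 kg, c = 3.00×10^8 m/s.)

λ = 114 nm

E_1 = h²/(8m_eL²) = 4.985×10^-20 J, so ΔE = (6² − 1²)E_1 = 1.745×10^-18 J.
λ = hc/ΔE = (6.63×10^-34·3.00×10^8)/1.745×10^-18 = 1.14×10^-7 m = 114 nm.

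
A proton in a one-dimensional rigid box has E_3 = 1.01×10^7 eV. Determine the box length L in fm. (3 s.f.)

L = 13.5 fm

From E_n = n²h²/(8m_pL²), L = n·h/√(8m_pE_n).
E_3 = 1.01×10^7 eV = 1.618×10^-12 J, so L = 3·6.626×10^-34/√(8·1.673×10^-27·1.618×10^-12) = 1.35×10^-14 m = 13.5 fm.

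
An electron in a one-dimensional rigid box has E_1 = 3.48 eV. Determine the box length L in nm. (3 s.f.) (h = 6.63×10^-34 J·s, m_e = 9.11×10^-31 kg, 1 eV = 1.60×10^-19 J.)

From E_n = n²h²/(8m_eL²), L = n·h/√(8m_eE_n).
E_1 = 3.48 eV = 5.568×10^-19 J, so L = 1·6.63×10^-34/√(8·9.11×10^-31·5.568×10^-19) = 3.29×10^-10 m = 0.329 nm.

L = 0.329 nm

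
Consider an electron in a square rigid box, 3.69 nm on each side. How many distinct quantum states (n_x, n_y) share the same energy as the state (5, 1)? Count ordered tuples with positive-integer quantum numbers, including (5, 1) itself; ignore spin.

The level has n_x² + n_y² = 26. The ordered positive-integer solutions are (1, 5), (5, 1).
That gives 2 states.

degeneracy = 2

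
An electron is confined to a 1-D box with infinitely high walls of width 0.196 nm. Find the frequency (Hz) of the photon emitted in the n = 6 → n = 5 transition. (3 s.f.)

E_1 = h²/(8m_eL²) = 1.568×10^-18 J and ΔE = (6² − 5²)E_1 = 1.725×10^-17 J.
f = ΔE/h = 1.725×10^-17/6.626×10^-34 = 2.60×10^16 Hz.

f = 2.60×10^16 Hz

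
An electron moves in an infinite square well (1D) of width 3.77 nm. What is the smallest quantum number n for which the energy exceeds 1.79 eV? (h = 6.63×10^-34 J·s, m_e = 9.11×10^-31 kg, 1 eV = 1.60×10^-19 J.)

n = 9

E_1 = h²/(8m_eL²) = 4.244×10^-21 J = 0.02652 eV.
Need n² > 1.79/0.02652 = 67.50, i.e. n > 8.216.
The smallest integer satisfying this is n = 9.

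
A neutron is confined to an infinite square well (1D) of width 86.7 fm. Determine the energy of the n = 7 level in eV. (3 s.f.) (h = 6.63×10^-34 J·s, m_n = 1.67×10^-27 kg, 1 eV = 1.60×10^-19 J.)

E_7 = 1.34×10^6 eV

For an infinite well E_n = n²h²/(8m_nL²), so E_1 = h²/(8m_nL²) = (6.63×10^-34)²/(8·1.67×10^-27·(8.67×10^-14 m)²) = 4.377×10^-15 J.
Then E_7 = 7²·E_1 = 49·4.377×10^-15 J = 2.145×10^-13 J.
Converting, E_7 = 2.145×10^-13 J / (1.60×10^-19 J/eV) = 1.34×10^6 eV.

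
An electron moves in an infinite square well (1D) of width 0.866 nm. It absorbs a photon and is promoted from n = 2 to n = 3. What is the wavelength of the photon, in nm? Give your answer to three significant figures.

E_1 = h²/(8m_eL²) = 8.034×10^-20 J, so ΔE = (3² − 2²)E_1 = 4.017×10^-19 J.
λ = hc/ΔE = (6.626×10^-34·2.998×10^8)/4.017×10^-19 = 4.95×10^-7 m = 495 nm.

λ = 495 nm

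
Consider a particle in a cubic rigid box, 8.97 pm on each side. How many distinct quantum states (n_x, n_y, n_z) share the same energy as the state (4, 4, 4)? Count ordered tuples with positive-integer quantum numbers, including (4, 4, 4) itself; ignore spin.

degeneracy = 1

The level has n_x² + n_y² + n_z² = 48. The ordered positive-integer solutions are (4, 4, 4).
That gives 1 state.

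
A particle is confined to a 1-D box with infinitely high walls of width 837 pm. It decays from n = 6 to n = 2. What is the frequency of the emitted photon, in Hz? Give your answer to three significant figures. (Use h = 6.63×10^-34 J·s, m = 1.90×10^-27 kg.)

E_1 = h²/(8mL²) = 4.128×10^-23 J and ΔE = (6² − 2²)E_1 = 1.321×10^-21 J.
f = ΔE/h = 1.321×10^-21/6.63×10^-34 = 1.99×10^12 Hz.

f = 1.99×10^12 Hz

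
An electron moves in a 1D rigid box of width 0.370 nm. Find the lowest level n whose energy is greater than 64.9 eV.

E_1 = h²/(8m_eL²) = 4.401×10^-19 J = 2.747 eV.
Need n² > 64.9/2.747 = 23.63, i.e. n > 4.861.
The smallest integer satisfying this is n = 5.

n = 5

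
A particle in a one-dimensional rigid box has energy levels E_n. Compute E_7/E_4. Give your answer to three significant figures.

3.06

E_n ∝ n², so E_7/E_4 = 7²/4² = 49/16 = 3.06.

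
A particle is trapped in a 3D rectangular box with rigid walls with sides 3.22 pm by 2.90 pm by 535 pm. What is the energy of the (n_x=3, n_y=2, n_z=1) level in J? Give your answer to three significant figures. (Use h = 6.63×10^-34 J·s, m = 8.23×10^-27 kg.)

E = 8.97×10^-18 J

For a 3D rectangular well E = (h²/8m)·Σ n_i²/L_i² = (6.63×10^-34)²/(8·8.23×10^-27) · [3²/(3.22 pm)² + 2²/(2.90 pm)² + 1²/(535 pm)²].
Evaluating gives E = 8.97×10^-18 J.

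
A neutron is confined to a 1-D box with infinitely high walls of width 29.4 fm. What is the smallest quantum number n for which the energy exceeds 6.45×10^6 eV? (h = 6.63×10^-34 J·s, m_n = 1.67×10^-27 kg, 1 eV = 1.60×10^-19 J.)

n = 6

E_1 = h²/(8m_nL²) = 3.807×10^-14 J = 2.379×10^5 eV.
Need n² > 6.45×10^6/2.379×10^5 = 27.11, i.e. n > 5.207.
The smallest integer satisfying this is n = 6.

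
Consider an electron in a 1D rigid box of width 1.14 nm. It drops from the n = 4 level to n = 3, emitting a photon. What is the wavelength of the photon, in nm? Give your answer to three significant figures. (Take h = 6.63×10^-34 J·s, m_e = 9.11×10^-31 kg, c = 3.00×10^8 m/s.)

λ = 612 nm

E_1 = h²/(8m_eL²) = 4.641×10^-20 J, so ΔE = (4² − 3²)E_1 = 3.249×10^-19 J.
λ = hc/ΔE = (6.63×10^-34·3.00×10^8)/3.249×10^-19 = 6.12×10^-7 m = 612 nm.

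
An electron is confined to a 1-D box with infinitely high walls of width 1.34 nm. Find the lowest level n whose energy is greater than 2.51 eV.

E_1 = h²/(8m_eL²) = 3.355×10^-20 J = 0.2094 eV.
Need n² > 2.51/0.2094 = 11.99, i.e. n > 3.463.
The smallest integer satisfying this is n = 4.

n = 4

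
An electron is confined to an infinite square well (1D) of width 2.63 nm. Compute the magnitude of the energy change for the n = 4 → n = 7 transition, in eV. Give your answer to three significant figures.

|ΔE| = 1.79 eV

E_1 = h²/(8m_eL²) = 8.710×10^-21 J.
|ΔE| = |4² − 7²|·E_1 = 33·8.710×10^-21 J = 2.874×10^-19 J = 1.79 eV.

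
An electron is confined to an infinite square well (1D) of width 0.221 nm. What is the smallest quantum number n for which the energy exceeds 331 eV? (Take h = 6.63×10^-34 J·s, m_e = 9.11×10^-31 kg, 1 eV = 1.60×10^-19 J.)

E_1 = h²/(8m_eL²) = 1.235×10^-18 J = 7.719 eV.
Need n² > 331/7.719 = 42.88, i.e. n > 6.548.
The smallest integer satisfying this is n = 7.

n = 7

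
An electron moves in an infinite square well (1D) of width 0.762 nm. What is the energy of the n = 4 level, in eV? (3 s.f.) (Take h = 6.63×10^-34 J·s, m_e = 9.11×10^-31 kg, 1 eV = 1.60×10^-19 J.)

For an infinite well E_n = n²h²/(8m_eL²), so E_1 = h²/(8m_eL²) = (6.63×10^-34)²/(8·9.11×10^-31·(7.62×10^-10 m)²) = 1.039×10^-19 J.
Then E_4 = 4²·E_1 = 16·1.039×10^-19 J = 1.662×10^-18 J.
Converting, E_4 = 1.662×10^-18 J / (1.60×10^-19 J/eV) = 10.4 eV.

E_4 = 10.4 eV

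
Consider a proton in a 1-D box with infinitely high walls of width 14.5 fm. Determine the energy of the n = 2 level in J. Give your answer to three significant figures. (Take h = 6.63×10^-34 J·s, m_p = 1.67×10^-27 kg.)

E_2 = 6.26×10^-13 J

For an infinite well E_n = n²h²/(8m_pL²), so E_1 = h²/(8m_pL²) = (6.63×10^-34)²/(8·1.67×10^-27·(1.45×10^-14 m)²) = 1.565×10^-13 J.
Then E_2 = 2²·E_1 = 4·1.565×10^-13 J = 6.26×10^-13 J.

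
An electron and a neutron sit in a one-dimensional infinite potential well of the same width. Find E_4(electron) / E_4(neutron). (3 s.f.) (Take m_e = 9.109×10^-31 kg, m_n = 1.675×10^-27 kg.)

1.84×10^3

E_n ∝ 1/m at fixed n and L, so the ratio is m_n/m_e = 1.675×10^-27/9.109×10^-31 = 1.84×10^3.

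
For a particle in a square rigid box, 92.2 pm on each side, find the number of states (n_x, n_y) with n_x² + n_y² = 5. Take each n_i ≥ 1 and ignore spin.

The level has n_x² + n_y² = 5. The ordered positive-integer solutions are (1, 2), (2, 1).
That gives 2 states.

degeneracy = 2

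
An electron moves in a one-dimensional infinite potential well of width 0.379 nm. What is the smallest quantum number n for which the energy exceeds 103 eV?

E_1 = h²/(8m_eL²) = 4.194×10^-19 J = 2.618 eV.
Need n² > 103/2.618 = 39.34, i.e. n > 6.272.
The smallest integer satisfying this is n = 7.

n = 7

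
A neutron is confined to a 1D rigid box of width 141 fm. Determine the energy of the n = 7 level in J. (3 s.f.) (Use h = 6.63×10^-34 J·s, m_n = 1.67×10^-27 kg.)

For an infinite well E_n = n²h²/(8m_nL²), so E_1 = h²/(8m_nL²) = (6.63×10^-34)²/(8·1.67×10^-27·(1.41×10^-13 m)²) = 1.655×10^-15 J.
Then E_7 = 7²·E_1 = 49·1.655×10^-15 J = 8.11×10^-14 J.

E_7 = 8.11×10^-14 J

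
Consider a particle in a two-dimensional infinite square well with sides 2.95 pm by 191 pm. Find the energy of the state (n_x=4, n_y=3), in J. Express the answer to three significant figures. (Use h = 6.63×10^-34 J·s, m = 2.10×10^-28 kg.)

For a 2D rectangular well E = (h²/8m)·Σ n_i²/L_i² = (6.63×10^-34)²/(8·2.10×10^-28) · [4²/(2.95 pm)² + 3²/(191 pm)²].
Evaluating gives E = 4.81×10^-16 J.

E = 4.81×10^-16 J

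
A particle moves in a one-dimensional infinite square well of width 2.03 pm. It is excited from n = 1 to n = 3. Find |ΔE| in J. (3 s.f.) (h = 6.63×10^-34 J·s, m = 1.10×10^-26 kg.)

|ΔE| = 9.70×10^-18 J

E_1 = h²/(8mL²) = 1.212×10^-18 J.
|ΔE| = |1² − 3²|·E_1 = 8·1.212×10^-18 J = 9.70×10^-18 J.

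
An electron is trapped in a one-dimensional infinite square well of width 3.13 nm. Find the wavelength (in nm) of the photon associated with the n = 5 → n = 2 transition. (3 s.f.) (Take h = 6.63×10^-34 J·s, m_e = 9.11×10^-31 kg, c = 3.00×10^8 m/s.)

λ = 1.54×10^3 nm

E_1 = h²/(8m_eL²) = 6.156×10^-21 J, so ΔE = (5² − 2²)E_1 = 1.293×10^-19 J.
λ = hc/ΔE = (6.63×10^-34·3.00×10^8)/1.293×10^-19 = 1.54×10^-6 m = 1.54×10^3 nm.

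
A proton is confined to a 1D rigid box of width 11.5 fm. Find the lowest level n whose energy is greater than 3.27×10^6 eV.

n = 2

E_1 = h²/(8m_pL²) = 2.480×10^-13 J = 1.548×10^6 eV.
Need n² > 3.27×10^6/1.548×10^6 = 2.112, i.e. n > 1.453.
The smallest integer satisfying this is n = 2.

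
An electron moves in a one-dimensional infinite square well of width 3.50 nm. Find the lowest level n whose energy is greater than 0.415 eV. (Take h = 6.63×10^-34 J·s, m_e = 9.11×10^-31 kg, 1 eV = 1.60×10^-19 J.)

n = 4

E_1 = h²/(8m_eL²) = 4.924×10^-21 J = 0.03078 eV.
Need n² > 0.415/0.03078 = 13.48, i.e. n > 3.672.
The smallest integer satisfying this is n = 4.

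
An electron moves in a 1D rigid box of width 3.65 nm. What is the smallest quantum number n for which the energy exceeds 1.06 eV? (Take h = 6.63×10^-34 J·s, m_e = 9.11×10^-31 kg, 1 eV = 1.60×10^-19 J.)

E_1 = h²/(8m_eL²) = 4.527×10^-21 J = 0.02829 eV.
Need n² > 1.06/0.02829 = 37.47, i.e. n > 6.121.
The smallest integer satisfying this is n = 7.

n = 7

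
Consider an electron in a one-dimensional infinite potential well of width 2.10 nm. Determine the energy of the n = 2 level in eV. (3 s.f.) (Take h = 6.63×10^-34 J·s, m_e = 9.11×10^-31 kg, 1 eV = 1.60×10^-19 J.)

For an infinite well E_n = n²h²/(8m_eL²), so E_1 = h²/(8m_eL²) = (6.63×10^-34)²/(8·9.11×10^-31·(2.10×10^-9 m)²) = 1.368×10^-20 J.
Then E_2 = 2²·E_1 = 4·1.368×10^-20 J = 5.472×10^-20 J.
Converting, E_2 = 5.472×10^-20 J / (1.60×10^-19 J/eV) = 0.342 eV.

E_2 = 0.342 eV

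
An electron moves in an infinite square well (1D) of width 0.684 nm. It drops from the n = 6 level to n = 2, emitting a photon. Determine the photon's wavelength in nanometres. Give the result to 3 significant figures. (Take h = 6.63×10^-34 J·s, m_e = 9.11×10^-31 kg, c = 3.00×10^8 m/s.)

E_1 = h²/(8m_eL²) = 1.289×10^-19 J, so ΔE = (6² − 2²)E_1 = 4.125×10^-18 J.
λ = hc/ΔE = (6.63×10^-34·3.00×10^8)/4.125×10^-18 = 4.82×10^-8 m = 48.2 nm.

λ = 48.2 nm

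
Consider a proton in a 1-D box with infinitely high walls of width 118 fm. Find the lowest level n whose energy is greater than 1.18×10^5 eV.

E_1 = h²/(8m_pL²) = 2.356×10^-15 J = 1.471×10^4 eV.
Need n² > 1.18×10^5/1.471×10^4 = 8.022, i.e. n > 2.832.
The smallest integer satisfying this is n = 3.

n = 3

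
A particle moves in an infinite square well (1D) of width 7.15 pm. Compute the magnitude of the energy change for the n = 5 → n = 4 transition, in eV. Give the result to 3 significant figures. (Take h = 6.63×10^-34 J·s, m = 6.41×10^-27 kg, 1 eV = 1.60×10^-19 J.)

|ΔE| = 9.43 eV

E_1 = h²/(8mL²) = 1.677×10^-19 J.
|ΔE| = |5² − 4²|·E_1 = 9·1.677×10^-19 J = 1.509×10^-18 J = 9.43 eV.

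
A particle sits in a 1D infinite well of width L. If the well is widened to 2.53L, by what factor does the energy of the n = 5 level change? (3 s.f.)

0.156

E_n ∝ 1/L², so the energy scales by 1/2.53² = 0.156.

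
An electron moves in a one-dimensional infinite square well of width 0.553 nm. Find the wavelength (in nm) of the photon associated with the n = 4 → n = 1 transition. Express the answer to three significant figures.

λ = 67.2 nm

E_1 = h²/(8m_eL²) = 1.970×10^-19 J, so ΔE = (4² − 1²)E_1 = 2.955×10^-18 J.
λ = hc/ΔE = (6.626×10^-34·2.998×10^8)/2.955×10^-18 = 6.72×10^-8 m = 67.2 nm.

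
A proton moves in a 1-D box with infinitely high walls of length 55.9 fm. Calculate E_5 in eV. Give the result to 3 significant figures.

For an infinite well E_n = n²h²/(8m_pL²), so E_1 = h²/(8m_pL²) = (6.626×10^-34)²/(8·1.673×10^-27·(5.59×10^-14 m)²) = 1.050×10^-14 J.
Then E_5 = 5²·E_1 = 25·1.050×10^-14 J = 2.625×10^-13 J.
Converting, E_5 = 2.625×10^-13 J / (1.602×10^-19 J/eV) = 1.64×10^6 eV.

E_5 = 1.64×10^6 eV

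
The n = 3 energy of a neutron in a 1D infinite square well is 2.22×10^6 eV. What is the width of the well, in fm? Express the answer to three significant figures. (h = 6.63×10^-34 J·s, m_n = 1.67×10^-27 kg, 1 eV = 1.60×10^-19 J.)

L = 28.9 fm

From E_n = n²h²/(8m_nL²), L = n·h/√(8m_nE_n).
E_3 = 2.22×10^6 eV = 3.552×10^-13 J, so L = 3·6.63×10^-34/√(8·1.67×10^-27·3.552×10^-13) = 2.89×10^-14 m = 28.9 fm.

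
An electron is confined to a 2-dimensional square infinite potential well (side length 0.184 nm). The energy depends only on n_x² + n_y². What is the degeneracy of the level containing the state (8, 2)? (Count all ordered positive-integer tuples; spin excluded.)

The level has n_x² + n_y² = 68. The ordered positive-integer solutions are (2, 8), (8, 2).
That gives 2 states.

degeneracy = 2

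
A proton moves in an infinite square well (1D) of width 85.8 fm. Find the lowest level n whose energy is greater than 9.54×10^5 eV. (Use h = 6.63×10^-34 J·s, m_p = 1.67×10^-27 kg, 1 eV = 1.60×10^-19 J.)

n = 6

E_1 = h²/(8m_pL²) = 4.469×10^-15 J = 2.793×10^4 eV.
Need n² > 9.54×10^5/2.793×10^4 = 34.16, i.e. n > 5.845.
The smallest integer satisfying this is n = 6.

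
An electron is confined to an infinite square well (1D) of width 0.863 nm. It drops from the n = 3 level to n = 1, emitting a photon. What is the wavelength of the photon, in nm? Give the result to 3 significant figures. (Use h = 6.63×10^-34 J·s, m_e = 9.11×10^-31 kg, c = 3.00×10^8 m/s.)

E_1 = h²/(8m_eL²) = 8.098×10^-20 J, so ΔE = (3² − 1²)E_1 = 6.478×10^-19 J.
λ = hc/ΔE = (6.63×10^-34·3.00×10^8)/6.478×10^-19 = 3.07×10^-7 m = 307 nm.

λ = 307 nm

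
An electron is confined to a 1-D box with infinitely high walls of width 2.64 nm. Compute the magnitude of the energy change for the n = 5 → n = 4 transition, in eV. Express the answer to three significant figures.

|ΔE| = 0.486 eV

E_1 = h²/(8m_eL²) = 8.644×10^-21 J.
|ΔE| = |5² − 4²|·E_1 = 9·8.644×10^-21 J = 7.780×10^-20 J = 0.486 eV.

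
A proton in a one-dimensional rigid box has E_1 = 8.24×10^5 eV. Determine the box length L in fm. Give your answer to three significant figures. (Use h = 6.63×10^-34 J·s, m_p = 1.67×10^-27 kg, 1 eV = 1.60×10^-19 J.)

From E_n = n²h²/(8m_pL²), L = n·h/√(8m_pE_n).
E_1 = 8.24×10^5 eV = 1.318×10^-13 J, so L = 1·6.63×10^-34/√(8·1.67×10^-27·1.318×10^-13) = 1.58×10^-14 m = 15.8 fm.

L = 15.8 fm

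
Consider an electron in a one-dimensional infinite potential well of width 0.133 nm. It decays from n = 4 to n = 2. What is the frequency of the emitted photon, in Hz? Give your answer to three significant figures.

E_1 = h²/(8m_eL²) = 3.406×10^-18 J and ΔE = (4² − 2²)E_1 = 4.087×10^-17 J.
f = ΔE/h = 4.087×10^-17/6.626×10^-34 = 6.17×10^16 Hz.

f = 6.17×10^16 Hz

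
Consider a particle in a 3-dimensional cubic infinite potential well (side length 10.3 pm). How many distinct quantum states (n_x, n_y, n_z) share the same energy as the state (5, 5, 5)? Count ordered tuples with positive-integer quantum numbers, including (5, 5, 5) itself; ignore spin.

The level has n_x² + n_y² + n_z² = 75. The ordered positive-integer solutions are (1, 5, 7), (1, 7, 5), (5, 1, 7), (5, 5, 5), (5, 7, 1), (7, 1, 5), (7, 5, 1).
That gives 7 states.

degeneracy = 7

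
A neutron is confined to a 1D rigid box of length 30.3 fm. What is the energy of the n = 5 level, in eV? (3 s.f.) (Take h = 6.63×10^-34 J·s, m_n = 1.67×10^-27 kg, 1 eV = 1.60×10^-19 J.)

E_5 = 5.60×10^6 eV

For an infinite well E_n = n²h²/(8m_nL²), so E_1 = h²/(8m_nL²) = (6.63×10^-34)²/(8·1.67×10^-27·(3.03×10^-14 m)²) = 3.584×10^-14 J.
Then E_5 = 5²·E_1 = 25·3.584×10^-14 J = 8.960×10^-13 J.
Converting, E_5 = 8.960×10^-13 J / (1.60×10^-19 J/eV) = 5.60×10^6 eV.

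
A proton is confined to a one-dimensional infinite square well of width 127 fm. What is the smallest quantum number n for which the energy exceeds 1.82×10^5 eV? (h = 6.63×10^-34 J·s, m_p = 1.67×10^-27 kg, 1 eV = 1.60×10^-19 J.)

n = 4

E_1 = h²/(8m_pL²) = 2.040×10^-15 J = 1.275×10^4 eV.
Need n² > 1.82×10^5/1.275×10^4 = 14.27, i.e. n > 3.778.
The smallest integer satisfying this is n = 4.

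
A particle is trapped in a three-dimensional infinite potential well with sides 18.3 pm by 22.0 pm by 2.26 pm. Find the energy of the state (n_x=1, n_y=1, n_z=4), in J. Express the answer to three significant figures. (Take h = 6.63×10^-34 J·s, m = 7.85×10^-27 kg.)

For a 3D rectangular well E = (h²/8m)·Σ n_i²/L_i² = (6.63×10^-34)²/(8·7.85×10^-27) · [1²/(18.3 pm)² + 1²/(22.0 pm)² + 4²/(2.26 pm)²].
Evaluating gives E = 2.20×10^-17 J.

E = 2.20×10^-17 J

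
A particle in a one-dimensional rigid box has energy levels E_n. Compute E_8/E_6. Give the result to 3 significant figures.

1.78

E_n ∝ n², so E_8/E_6 = 8²/6² = 64/36 = 1.78.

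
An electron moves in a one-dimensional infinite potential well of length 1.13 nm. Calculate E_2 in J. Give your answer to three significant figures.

E_2 = 1.89×10^-19 J

For an infinite well E_n = n²h²/(8m_eL²), so E_1 = h²/(8m_eL²) = (6.626×10^-34)²/(8·9.109×10^-31·(1.13×10^-9 m)²) = 4.718×10^-20 J.
Then E_2 = 2²·E_1 = 4·4.718×10^-20 J = 1.89×10^-19 J.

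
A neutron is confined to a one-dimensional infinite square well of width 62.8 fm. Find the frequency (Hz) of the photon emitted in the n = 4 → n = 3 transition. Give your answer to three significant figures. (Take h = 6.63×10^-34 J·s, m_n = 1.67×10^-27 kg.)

f = 8.81×10^19 Hz

E_1 = h²/(8m_nL²) = 8.343×10^-15 J and ΔE = (4² − 3²)E_1 = 5.840×10^-14 J.
f = ΔE/h = 5.840×10^-14/6.63×10^-34 = 8.81×10^19 Hz.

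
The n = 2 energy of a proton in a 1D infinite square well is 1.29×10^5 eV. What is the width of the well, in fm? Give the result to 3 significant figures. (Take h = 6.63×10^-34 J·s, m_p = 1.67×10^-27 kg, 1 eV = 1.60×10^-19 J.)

From E_n = n²h²/(8m_pL²), L = n·h/√(8m_pE_n).
E_2 = 1.29×10^5 eV = 2.064×10^-14 J, so L = 2·6.63×10^-34/√(8·1.67×10^-27·2.064×10^-14) = 7.99×10^-14 m = 79.9 fm.

L = 79.9 fm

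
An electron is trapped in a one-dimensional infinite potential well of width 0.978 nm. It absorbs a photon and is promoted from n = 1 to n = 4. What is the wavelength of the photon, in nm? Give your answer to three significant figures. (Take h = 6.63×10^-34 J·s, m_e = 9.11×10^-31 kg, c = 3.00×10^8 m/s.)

E_1 = h²/(8m_eL²) = 6.306×10^-20 J, so ΔE = (4² − 1²)E_1 = 9.459×10^-19 J.
λ = hc/ΔE = (6.63×10^-34·3.00×10^8)/9.459×10^-19 = 2.10×10^-7 m = 210 nm.

λ = 210 nm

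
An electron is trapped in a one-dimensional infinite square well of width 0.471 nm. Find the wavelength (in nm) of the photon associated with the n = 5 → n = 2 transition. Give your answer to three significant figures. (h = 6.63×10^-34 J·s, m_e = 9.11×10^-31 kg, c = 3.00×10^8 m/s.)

λ = 34.8 nm

E_1 = h²/(8m_eL²) = 2.719×10^-19 J, so ΔE = (5² − 2²)E_1 = 5.710×10^-18 J.
λ = hc/ΔE = (6.63×10^-34·3.00×10^8)/5.710×10^-18 = 3.48×10^-8 m = 34.8 nm.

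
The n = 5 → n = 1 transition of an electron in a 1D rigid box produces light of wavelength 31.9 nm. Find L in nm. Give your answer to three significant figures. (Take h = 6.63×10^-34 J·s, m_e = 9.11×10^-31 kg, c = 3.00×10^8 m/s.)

L = 0.482 nm

The photon carries ΔE = hc/λ = 6.63×10^-34·3.00×10^8/3.19×10^-8 m = 6.235×10^-18 J.
Since ΔE = (5² − 1²)E_1, E_1 = 2.598×10^-19 J, and L = h/√(8m_eE_1) = 4.82×10^-10 m = 0.482 nm.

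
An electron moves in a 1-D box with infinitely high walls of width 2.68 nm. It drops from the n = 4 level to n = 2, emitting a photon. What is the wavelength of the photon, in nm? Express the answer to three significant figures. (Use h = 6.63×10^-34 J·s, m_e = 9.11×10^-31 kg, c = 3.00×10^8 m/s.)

λ = 1.97×10^3 nm

E_1 = h²/(8m_eL²) = 8.397×10^-21 J, so ΔE = (4² − 2²)E_1 = 1.008×10^-19 J.
λ = hc/ΔE = (6.63×10^-34·3.00×10^8)/1.008×10^-19 = 1.97×10^-6 m = 1.97×10^3 nm.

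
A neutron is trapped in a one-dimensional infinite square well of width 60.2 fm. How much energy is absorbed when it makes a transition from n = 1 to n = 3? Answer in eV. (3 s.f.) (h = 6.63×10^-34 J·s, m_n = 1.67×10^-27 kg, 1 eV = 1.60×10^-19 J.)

E_1 = h²/(8m_nL²) = 9.079×10^-15 J.
|ΔE| = |1² − 3²|·E_1 = 8·9.079×10^-15 J = 7.263×10^-14 J = 4.54×10^5 eV.

|ΔE| = 4.54×10^5 eV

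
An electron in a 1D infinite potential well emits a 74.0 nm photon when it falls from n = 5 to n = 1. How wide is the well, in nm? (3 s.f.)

L = 0.734 nm

The photon carries ΔE = hc/λ = 6.626×10^-34·2.998×10^8/7.40×10^-8 m = 2.684×10^-18 J.
Since ΔE = (5² − 1²)E_1, E_1 = 1.118×10^-19 J, and L = h/√(8m_eE_1) = 7.34×10^-10 m = 0.734 nm.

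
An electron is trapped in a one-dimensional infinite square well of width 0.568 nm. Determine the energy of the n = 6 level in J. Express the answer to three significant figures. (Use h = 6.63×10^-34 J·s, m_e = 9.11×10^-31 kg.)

E_6 = 6.73×10^-18 J

For an infinite well E_n = n²h²/(8m_eL²), so E_1 = h²/(8m_eL²) = (6.63×10^-34)²/(8·9.11×10^-31·(5.68×10^-10 m)²) = 1.869×10^-19 J.
Then E_6 = 6²·E_1 = 36·1.869×10^-19 J = 6.73×10^-18 J.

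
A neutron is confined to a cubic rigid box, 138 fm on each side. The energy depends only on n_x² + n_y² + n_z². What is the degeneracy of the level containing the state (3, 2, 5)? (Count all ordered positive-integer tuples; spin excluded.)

The level has n_x² + n_y² + n_z² = 38. The ordered positive-integer solutions are (1, 1, 6), (1, 6, 1), (2, 3, 5), (2, 5, 3), (3, 2, 5), (3, 5, 2), (5, 2, 3), (5, 3, 2), (6, 1, 1).
That gives 9 states.

degeneracy = 9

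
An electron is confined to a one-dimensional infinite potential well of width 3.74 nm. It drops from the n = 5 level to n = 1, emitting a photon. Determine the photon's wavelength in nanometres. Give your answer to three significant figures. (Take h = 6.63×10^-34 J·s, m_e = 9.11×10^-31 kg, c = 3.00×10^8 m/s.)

λ = 1.92×10^3 nm

E_1 = h²/(8m_eL²) = 4.312×10^-21 J, so ΔE = (5² − 1²)E_1 = 1.035×10^-19 J.
λ = hc/ΔE = (6.63×10^-34·3.00×10^8)/1.035×10^-19 = 1.92×10^-6 m = 1.92×10^3 nm.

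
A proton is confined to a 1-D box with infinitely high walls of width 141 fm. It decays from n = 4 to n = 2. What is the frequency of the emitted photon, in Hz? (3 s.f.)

f = 2.99×10^19 Hz

E_1 = h²/(8m_pL²) = 1.650×10^-15 J and ΔE = (4² − 2²)E_1 = 1.980×10^-14 J.
f = ΔE/h = 1.980×10^-14/6.626×10^-34 = 2.99×10^19 Hz.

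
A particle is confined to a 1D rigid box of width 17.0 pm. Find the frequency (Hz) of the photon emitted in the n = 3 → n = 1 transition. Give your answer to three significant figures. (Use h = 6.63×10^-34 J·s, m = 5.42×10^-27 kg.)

f = 4.23×10^14 Hz

E_1 = h²/(8mL²) = 3.508×10^-20 J and ΔE = (3² − 1²)E_1 = 2.806×10^-19 J.
f = ΔE/h = 2.806×10^-19/6.63×10^-34 = 4.23×10^14 Hz.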